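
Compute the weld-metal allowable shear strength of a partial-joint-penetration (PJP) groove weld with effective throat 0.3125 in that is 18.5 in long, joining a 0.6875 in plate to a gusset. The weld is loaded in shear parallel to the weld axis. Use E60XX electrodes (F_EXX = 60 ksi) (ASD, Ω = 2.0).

Effective throat (given) t_e = 0.3125 in.
A_we = 0.3125 × 18.5 = 5.781 in².
F_nw = 0.6 F_EXX = 36 ksi.
R_n/Ω = (36 × 5.781) / 2.0 = 104.1 kips.

R_n/Ω ≈ 104 kips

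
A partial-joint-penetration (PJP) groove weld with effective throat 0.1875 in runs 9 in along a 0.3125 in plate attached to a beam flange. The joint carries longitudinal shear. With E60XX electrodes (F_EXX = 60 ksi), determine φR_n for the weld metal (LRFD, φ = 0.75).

φR_n ≈ 45.6 kip

Effective throat (given) t_e = 0.1875 in.
A_we = 0.1875 × 9 = 1.688 in².
F_nw = 0.6 F_EXX = 36 ksi.
φR_n = 0.75 × 36 × 1.688 = 45.56 kip.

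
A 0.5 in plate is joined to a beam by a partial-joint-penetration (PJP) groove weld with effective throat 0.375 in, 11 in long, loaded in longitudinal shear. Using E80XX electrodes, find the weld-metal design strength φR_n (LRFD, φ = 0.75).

φR_n ≈ 148 kip

E80XX → F_EXX = 80 ksi.
Effective throat (given) t_e = 0.375 in.
A_we = 0.375 × 11 = 4.125 in².
F_nw = 0.6 F_EXX = 48 ksi.
φR_n = 0.75 × 48 × 4.125 = 148.5 kip.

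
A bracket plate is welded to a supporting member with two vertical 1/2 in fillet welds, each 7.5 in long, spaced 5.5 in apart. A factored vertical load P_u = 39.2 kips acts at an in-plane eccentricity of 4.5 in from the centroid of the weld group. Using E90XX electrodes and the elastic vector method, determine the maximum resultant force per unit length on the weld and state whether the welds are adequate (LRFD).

E90XX → F_EXX = 90 ksi.
Total weld length L_w = 15 in. Treat welds as unit-width lines.
Polar moment about centroid: J = 2[d³/12 + d(b/2)²] = 2[7.5³/12 + 7.5×2.75²] = 183.8 in³.
Direct shear f_v = P/L_w = 39.2 / 15 = 2.613 kip/in (vertical).
Torsion M = P·e = 39.2 × 4.5 = 176.4 kip·in.
Critical point at (x, y) = (2.75, 3.75) from centroid. f_tx = M·y/J = 3.6 kip/in; f_ty = M·x/J = 2.64 kip/in.
Resultant f_max = √[f_tx² + (f_v + f_ty)²] = √[3.6² + (2.613 + 2.64)²] = 6.368 kip/in.
Capacity per unit length: φr_n = 0.75 × 0.6 × 90 × (0.707 × 0.5) = 14.32 kip/in.
6.368 ≤ 14.32 → adequate.

f_max ≈ 6.37 kip/in; adequate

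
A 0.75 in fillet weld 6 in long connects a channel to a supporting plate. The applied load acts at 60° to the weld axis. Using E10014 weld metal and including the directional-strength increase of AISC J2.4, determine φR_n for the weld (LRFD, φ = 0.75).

φR_n ≈ 201 kip

E100XX → F_EXX = 100 ksi.
t_e = 0.707 × 0.75 = 0.5302 in; A_we = 0.5302 × 6 = 3.181 in².
Directional factor: 1.0 + 0.5 sin^1.5(60°) = 1.403.
F_nw = 0.6 × 100 × 1.403 = 84.18 ksi.
φR_n = 0.75 × 84.18 × 3.181 = 200.9 kip.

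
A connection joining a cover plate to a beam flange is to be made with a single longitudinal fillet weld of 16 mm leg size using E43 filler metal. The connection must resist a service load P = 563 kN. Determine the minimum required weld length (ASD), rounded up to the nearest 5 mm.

E43XX → F_EXX = 430 MPa.
Throat t_e = 0.707 × 16 = 11.31 mm.
r_n/Ω = (0.6 × 430 × 11.31) / 2.0 = 1459 N/mm = 1.459 kN/mm.
L_req = P / (r_n/Ω) = 563 / 1.459 = 385.8 mm total.
Round up → use L = 390 mm.

L = 390 mm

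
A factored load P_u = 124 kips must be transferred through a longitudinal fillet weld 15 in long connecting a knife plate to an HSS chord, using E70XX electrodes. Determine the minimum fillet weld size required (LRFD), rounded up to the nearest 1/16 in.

w = 3/8 in

E70XX → F_EXX = 70 ksi.
Total weld length L = 15 in.
Required throat t_e = P_u / (φ × 0.6 F_EXX × L) = 124 / (0.75 × 0.6 × 70 × 15) = 0.2624 in.
Required leg w = t_e / 0.707 = 0.3712 in → use 3/8 in.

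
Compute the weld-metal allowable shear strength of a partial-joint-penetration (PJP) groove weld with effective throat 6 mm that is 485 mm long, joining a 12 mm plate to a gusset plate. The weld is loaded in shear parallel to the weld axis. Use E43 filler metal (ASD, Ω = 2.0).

E43XX → F_EXX = 430 MPa.
Effective throat (given) t_e = 6 mm.
A_we = 6 × 485 = 2910 mm².
F_nw = 0.6 F_EXX = 258 MPa.
R_n/Ω = (258 × 2910) / 2.0 × 10⁻³ = 375.4 kN.

R_n/Ω ≈ 375 kN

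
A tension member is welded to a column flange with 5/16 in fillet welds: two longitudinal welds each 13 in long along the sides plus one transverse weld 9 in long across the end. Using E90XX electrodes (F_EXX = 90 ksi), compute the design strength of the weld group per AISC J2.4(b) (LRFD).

φR_n ≈ 319 kip

t_e = 0.707 × 0.3125 = 0.2209 in.
R_nwl = 0.6 × 90 × 0.2209 × 26 = 310.2 kip (longitudinal, 2 welds).
R_nwt = 0.6 × 90 × 0.2209 × 9 = 107.4 kip (transverse, base value).
(i) R_nwl + R_nwt = 417.6 kip; (ii) 0.85 R_nwl + 1.5 R_nwt = 424.7 kip.
R_n = max = 424.7 kip [governs: (ii)]; φR_n = 318.5 kip.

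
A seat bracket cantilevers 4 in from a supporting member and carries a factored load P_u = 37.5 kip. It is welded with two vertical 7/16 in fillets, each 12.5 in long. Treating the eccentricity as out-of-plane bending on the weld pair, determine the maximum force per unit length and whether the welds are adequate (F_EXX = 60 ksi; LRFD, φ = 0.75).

L_w = 2 × 12.5 = 25 in; section modulus (unit throat) S = 2 × L²/6 = 52.08 in².
Direct shear f_v = P/L_w = 37.5/25 = 1.5 kip/in.
Moment M = P × e = 37.5 × 4 = 150 kip·in; bending f_b = M/S = 2.88 kip/in.
f_max = √(f_v² + f_b²) = √(1.5² + 2.88²) = 3.247 kip/in.
φr_n = 0.75 × 0.6 × 60 × (0.707 × 0.4375) = 8.351 kip/in → adequate.

f_max ≈ 3.25 kip/in; adequate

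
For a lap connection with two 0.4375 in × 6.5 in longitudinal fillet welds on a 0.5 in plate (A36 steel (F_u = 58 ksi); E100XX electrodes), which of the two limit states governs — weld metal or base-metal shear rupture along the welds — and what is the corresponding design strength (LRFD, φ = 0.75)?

φR_n ≈ 170 kip (base-metal shear rupture governs)

E100XX → F_EXX = 100 ksi.
t_e = 0.707 × 0.4375 = 0.3093 in; L = 13 in.
Weld metal: φR_n = 0.75 × 0.6 × 100 × 0.3093 × 13 = 180.9 kip.
Base metal (shear rupture): φR_n = 0.75 × 0.6 × 58 × 0.5 × 13 = 169.6 kip.
Governing: base-metal shear rupture.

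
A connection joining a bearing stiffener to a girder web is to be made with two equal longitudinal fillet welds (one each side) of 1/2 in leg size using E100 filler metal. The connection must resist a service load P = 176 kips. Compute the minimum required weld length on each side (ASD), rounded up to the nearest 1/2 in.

E100XX → F_EXX = 100 ksi.
Throat t_e = 0.707 × 0.5 = 0.3535 in.
r_n/Ω = (0.6 × 100 × 0.3535) / 2.0 = 10.6 kip/in.
L_req = P / (r_n/Ω) = 176 / 10.6 = 16.6 in total.
Per side: 16.6 / 2 = 8.298 in.
Round up → use L = 8.5 in on each side.

L = 8.5 in on each side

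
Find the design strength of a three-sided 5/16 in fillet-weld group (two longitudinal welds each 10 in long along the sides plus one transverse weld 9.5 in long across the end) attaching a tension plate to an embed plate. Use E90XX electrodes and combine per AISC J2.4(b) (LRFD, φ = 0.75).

φR_n ≈ 280 kip

E90XX → F_EXX = 90 ksi.
t_e = 0.707 × 0.3125 = 0.2209 in.
R_nwl = 0.6 × 90 × 0.2209 × 20 = 238.6 kip (longitudinal, 2 welds).
R_nwt = 0.6 × 90 × 0.2209 × 9.5 = 113.3 kip (transverse, base value).
(i) R_nwl + R_nwt = 352 kip; (ii) 0.85 R_nwl + 1.5 R_nwt = 372.8 kip.
R_n = max = 372.8 kip [governs: (ii)]; φR_n = 279.6 kip.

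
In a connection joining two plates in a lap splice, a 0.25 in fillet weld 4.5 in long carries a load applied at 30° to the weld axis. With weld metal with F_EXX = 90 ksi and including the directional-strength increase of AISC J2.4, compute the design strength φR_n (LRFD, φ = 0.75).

t_e = 0.707 × 0.25 = 0.1767 in; A_we = 0.1767 × 4.5 = 0.7954 in².
Directional factor: 1.0 + 0.5 sin^1.5(30°) = 1.177.
F_nw = 0.6 × 90 × 1.177 = 63.55 ksi.
φR_n = 0.75 × 63.55 × 0.7954 = 37.91 kips.

φR_n ≈ 37.9 kips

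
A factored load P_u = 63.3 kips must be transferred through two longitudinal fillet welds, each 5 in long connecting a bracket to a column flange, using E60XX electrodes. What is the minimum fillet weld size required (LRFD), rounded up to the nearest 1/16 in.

w = 3/8 in

E60XX → F_EXX = 60 ksi.
Total weld length L = 10 in.
Required throat t_e = P_u / (φ × 0.6 F_EXX × L) = 63.3 / (0.75 × 0.6 × 60 × 10) = 0.2344 in.
Required leg w = t_e / 0.707 = 0.3316 in → use 3/8 in.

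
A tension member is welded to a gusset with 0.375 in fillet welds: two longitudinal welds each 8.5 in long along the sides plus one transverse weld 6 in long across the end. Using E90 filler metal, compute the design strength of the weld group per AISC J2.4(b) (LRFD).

φR_n ≈ 252 kip

E90XX → F_EXX = 90 ksi.
t_e = 0.707 × 0.375 = 0.2651 in.
R_nwl = 0.6 × 90 × 0.2651 × 17 = 243.4 kip (longitudinal, 2 welds).
R_nwt = 0.6 × 90 × 0.2651 × 6 = 85.9 kip (transverse, base value).
(i) R_nwl + R_nwt = 329.3 kip; (ii) 0.85 R_nwl + 1.5 R_nwt = 335.7 kip.
R_n = max = 335.7 kip [governs: (ii)]; φR_n = 251.8 kip.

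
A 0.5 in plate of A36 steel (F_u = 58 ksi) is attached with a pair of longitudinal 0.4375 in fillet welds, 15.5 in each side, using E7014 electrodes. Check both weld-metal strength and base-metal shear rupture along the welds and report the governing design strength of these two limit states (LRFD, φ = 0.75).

E70XX → F_EXX = 70 ksi.
t_e = 0.707 × 0.4375 = 0.3093 in; L = 31 in.
Weld metal: φR_n = 0.75 × 0.6 × 70 × 0.3093 × 31 = 302 kip.
Base metal (shear rupture): φR_n = 0.75 × 0.6 × 58 × 0.5 × 31 = 404.5 kip.
Governing: weld metal.

φR_n ≈ 302 kip (weld metal governs)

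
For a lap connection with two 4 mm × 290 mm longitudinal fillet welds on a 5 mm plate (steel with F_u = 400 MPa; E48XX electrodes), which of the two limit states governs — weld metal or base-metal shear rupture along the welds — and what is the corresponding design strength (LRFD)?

E48XX → F_EXX = 480 MPa.
t_e = 0.707 × 4 = 2.828 mm; L = 580 mm.
Weld metal: φR_n = 0.75 × 0.6 × 480 × 2.828 × 580 × 10⁻³ = 354.3 kN.
Base metal (shear rupture): φR_n = 0.75 × 0.6 × 400 × 5 × 580 × 10⁻³ = 522 kN.
Governing: weld metal.

φR_n ≈ 354 kN (weld metal governs)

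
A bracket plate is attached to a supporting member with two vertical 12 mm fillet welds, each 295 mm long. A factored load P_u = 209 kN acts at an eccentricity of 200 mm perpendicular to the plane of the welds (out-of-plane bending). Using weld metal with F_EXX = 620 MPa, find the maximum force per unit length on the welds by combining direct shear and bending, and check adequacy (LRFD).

f_max ≈ 1480 N/mm; adequate

L_w = 2 × 295 = 590 mm; section modulus (unit throat) S = 2 × L²/6 = 29010 mm².
Direct shear f_v = P/L_w = 209×10³/590 = 354.2 N/mm.
Moment M = P × e = 209×10³ × 200 = 41800000 N·mm; bending f_b = M/S = 1441 N/mm.
f_max = √(f_v² + f_b²) = √(354.2² + 1441²) = 1484 N/mm.
φr_n = 0.75 × 0.6 × 620 × (0.707 × 12) = 2367 N/mm → adequate.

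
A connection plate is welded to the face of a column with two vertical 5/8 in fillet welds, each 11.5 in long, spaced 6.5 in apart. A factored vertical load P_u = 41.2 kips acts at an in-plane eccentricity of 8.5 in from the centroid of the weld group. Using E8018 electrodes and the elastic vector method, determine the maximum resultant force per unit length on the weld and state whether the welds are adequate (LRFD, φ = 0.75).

E80XX → F_EXX = 80 ksi.
Total weld length L_w = 23 in. Treat welds as unit-width lines.
Polar moment about centroid: J = 2[d³/12 + d(b/2)²] = 2[11.5³/12 + 11.5×3.25²] = 496.4 in³.
Direct shear f_v = P/L_w = 41.2 / 23 = 1.791 kip/in (vertical).
Torsion M = P·e = 41.2 × 8.5 = 350.2 kip·in.
Critical point at (x, y) = (3.25, 5.75) from centroid. f_tx = M·y/J = 4.056 kip/in; f_ty = M·x/J = 2.293 kip/in.
Resultant f_max = √[f_tx² + (f_v + f_ty)²] = √[4.056² + (1.791 + 2.293)²] = 5.756 kip/in.
Capacity per unit length: φr_n = 0.75 × 0.6 × 80 × (0.707 × 0.625) = 15.91 kip/in.
5.756 ≤ 15.91 → adequate.

f_max ≈ 5.76 kip/in; adequate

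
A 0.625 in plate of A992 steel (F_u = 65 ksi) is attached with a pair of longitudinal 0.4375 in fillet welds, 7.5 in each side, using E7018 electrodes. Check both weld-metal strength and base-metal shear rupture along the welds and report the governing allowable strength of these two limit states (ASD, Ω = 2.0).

E70XX → F_EXX = 70 ksi.
t_e = 0.707 × 0.4375 = 0.3093 in; L = 15 in.
Weld metal: R_n/Ω = (1/2.0) × 0.6 × 70 × 0.3093 × 15 = 97.43 kip.
Base metal (shear rupture): R_n/Ω = (1/2.0) × 0.6 × 65 × 0.625 × 15 = 182.8 kip.
Governing: weld metal.

R_n/Ω ≈ 97.4 kip (weld metal governs)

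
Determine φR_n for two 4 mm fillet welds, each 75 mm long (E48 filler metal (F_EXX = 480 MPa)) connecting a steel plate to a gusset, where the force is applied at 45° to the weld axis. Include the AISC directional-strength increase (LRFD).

φR_n ≈ 119 kN

t_e = 0.707 × 4 = 2.828 mm; A_we = 2.828 × 150 = 424.2 mm².
Directional factor: 1.0 + 0.5 sin^1.5(45°) = 1.297.
F_nw = 0.6 × 480 × 1.297 = 373.6 MPa.
φR_n = 0.75 × 373.6 × 424.2 × 10⁻³ = 118.9 kN.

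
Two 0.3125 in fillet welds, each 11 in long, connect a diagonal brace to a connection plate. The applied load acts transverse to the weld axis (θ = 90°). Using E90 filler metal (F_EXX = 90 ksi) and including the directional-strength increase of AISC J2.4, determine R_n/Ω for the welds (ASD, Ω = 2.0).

R_n/Ω ≈ 197 kips

t_e = 0.707 × 0.3125 = 0.2209 in; A_we = 0.2209 × 22 = 4.861 in².
Directional factor: 1.0 + 0.5 sin^1.5(90°) = 1.5.
F_nw = 0.6 × 90 × 1.5 = 81 ksi.
R_n/Ω = (81 × 4.861) / 2.0 = 196.9 kips.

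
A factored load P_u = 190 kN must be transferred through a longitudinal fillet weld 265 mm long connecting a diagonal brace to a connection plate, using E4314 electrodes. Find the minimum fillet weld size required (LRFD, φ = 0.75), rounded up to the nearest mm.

E43XX → F_EXX = 430 MPa.
Total weld length L = 265 mm.
Required throat t_e = P_u / (φ × 0.6 F_EXX × L) = 190 / (0.75 × 0.6 × 430 × 265 × 10⁻³) = 3.705 mm.
Required leg w = t_e / 0.707 = 5.241 mm → use 6 mm.

w = 6 mm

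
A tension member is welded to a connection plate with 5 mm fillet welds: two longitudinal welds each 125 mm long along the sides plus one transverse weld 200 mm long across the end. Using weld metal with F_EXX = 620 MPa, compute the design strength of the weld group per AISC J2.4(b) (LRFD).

t_e = 0.707 × 5 = 3.535 mm.
R_nwl = 0.6 × 620 × 3.535 × 250 × 10⁻³ = 328.8 kN (longitudinal, 2 welds).
R_nwt = 0.6 × 620 × 3.535 × 200 × 10⁻³ = 263 kN (transverse, base value).
(i) R_nwl + R_nwt = 591.8 kN; (ii) 0.85 R_nwl + 1.5 R_nwt = 673.9 kN.
R_n = max = 673.9 kN [governs: (ii)]; φR_n = 505.5 kN.

φR_n ≈ 505 kN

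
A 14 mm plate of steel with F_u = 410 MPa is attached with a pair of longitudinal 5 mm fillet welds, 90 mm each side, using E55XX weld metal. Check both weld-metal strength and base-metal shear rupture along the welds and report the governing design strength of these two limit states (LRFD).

φR_n ≈ 157 kN (weld metal governs)

E55XX → F_EXX = 550 MPa.
t_e = 0.707 × 5 = 3.535 mm; L = 180 mm.
Weld metal: φR_n = 0.75 × 0.6 × 550 × 3.535 × 180 × 10⁻³ = 157.5 kN.
Base metal (shear rupture): φR_n = 0.75 × 0.6 × 410 × 14 × 180 × 10⁻³ = 464.9 kN.
Governing: weld metal.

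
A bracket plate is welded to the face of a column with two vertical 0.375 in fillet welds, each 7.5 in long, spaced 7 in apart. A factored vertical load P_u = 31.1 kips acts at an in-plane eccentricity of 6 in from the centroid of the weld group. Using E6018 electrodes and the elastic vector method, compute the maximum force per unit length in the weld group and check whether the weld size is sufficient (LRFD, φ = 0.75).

f_max ≈ 5.4 kip/in; adequate

E60XX → F_EXX = 60 ksi.
Total weld length L_w = 15 in. Treat welds as unit-width lines.
Polar moment about centroid: J = 2[d³/12 + d(b/2)²] = 2[7.5³/12 + 7.5×3.5²] = 254.1 in³.
Direct shear f_v = P/L_w = 31.1 / 15 = 2.073 kip/in (vertical).
Torsion M = P·e = 31.1 × 6 = 186.6 kip·in.
Critical point at (x, y) = (3.5, 3.75) from centroid. f_tx = M·y/J = 2.754 kip/in; f_ty = M·x/J = 2.571 kip/in.
Resultant f_max = √[f_tx² + (f_v + f_ty)²] = √[2.754² + (2.073 + 2.571)²] = 5.399 kip/in.
Capacity per unit length: φr_n = 0.75 × 0.6 × 60 × (0.707 × 0.375) = 7.158 kip/in.
5.399 ≤ 7.158 → adequate.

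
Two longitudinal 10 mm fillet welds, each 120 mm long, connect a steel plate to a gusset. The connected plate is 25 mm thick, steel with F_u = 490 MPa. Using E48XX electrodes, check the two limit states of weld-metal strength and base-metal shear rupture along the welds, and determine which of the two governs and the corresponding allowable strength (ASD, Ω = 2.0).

R_n/Ω ≈ 244 kN (weld metal governs)

E48XX → F_EXX = 480 MPa.
t_e = 0.707 × 10 = 7.07 mm; L = 240 mm.
Weld metal: R_n/Ω = (1/2.0) × 0.6 × 480 × 7.07 × 240 × 10⁻³ = 244.3 kN.
Base metal (shear rupture): R_n/Ω = (1/2.0) × 0.6 × 490 × 25 × 240 × 10⁻³ = 882 kN.
Governing: weld metal.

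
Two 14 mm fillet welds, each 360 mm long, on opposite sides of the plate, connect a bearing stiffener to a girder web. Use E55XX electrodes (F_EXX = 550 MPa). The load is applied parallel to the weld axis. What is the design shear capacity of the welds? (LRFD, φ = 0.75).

Effective throat t_e = 0.707 × 14 = 9.898 mm.
Total length L = 720 mm; A_we = 9.898 × 720 = 7127 mm².
F_nw = 0.6 F_EXX = 0.6 × 550 = 330 MPa.
φR_n = 0.75 × 330 × 7127 × 10⁻³ = 1764 kN.

φR_n ≈ 1760 kN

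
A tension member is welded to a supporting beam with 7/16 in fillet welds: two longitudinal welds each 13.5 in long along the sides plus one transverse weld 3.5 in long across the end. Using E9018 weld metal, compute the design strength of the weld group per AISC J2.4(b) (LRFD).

φR_n ≈ 382 kip

E90XX → F_EXX = 90 ksi.
t_e = 0.707 × 0.4375 = 0.3093 in.
R_nwl = 0.6 × 90 × 0.3093 × 27 = 451 kip (longitudinal, 2 welds).
R_nwt = 0.6 × 90 × 0.3093 × 3.5 = 58.46 kip (transverse, base value).
(i) R_nwl + R_nwt = 509.4 kip; (ii) 0.85 R_nwl + 1.5 R_nwt = 471 kip.
R_n = max = 509.4 kip [governs: (i)]; φR_n = 382.1 kip.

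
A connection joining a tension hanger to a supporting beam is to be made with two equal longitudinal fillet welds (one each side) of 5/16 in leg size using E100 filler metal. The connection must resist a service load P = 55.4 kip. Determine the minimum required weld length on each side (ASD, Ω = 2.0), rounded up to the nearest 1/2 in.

E100XX → F_EXX = 100 ksi.
Throat t_e = 0.707 × 0.3125 = 0.2209 in.
r_n/Ω = (0.6 × 100 × 0.2209) / 2.0 = 6.628 kip/in.
L_req = P / (r_n/Ω) = 55.4 / 6.628 = 8.358 in total.
Per side: 8.358 / 2 = 4.179 in.
Round up → use L = 4.5 in on each side.

L = 4.5 in on each side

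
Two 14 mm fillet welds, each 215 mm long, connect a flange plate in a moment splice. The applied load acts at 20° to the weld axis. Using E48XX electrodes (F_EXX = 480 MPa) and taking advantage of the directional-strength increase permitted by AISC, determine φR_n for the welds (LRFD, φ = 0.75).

φR_n ≈ 1010 kN

t_e = 0.707 × 14 = 9.898 mm; A_we = 9.898 × 430 = 4256 mm².
Directional factor: 1.0 + 0.5 sin^1.5(20°) = 1.1.
F_nw = 0.6 × 480 × 1.1 = 316.8 MPa.
φR_n = 0.75 × 316.8 × 4256 × 10⁻³ = 1011 kN.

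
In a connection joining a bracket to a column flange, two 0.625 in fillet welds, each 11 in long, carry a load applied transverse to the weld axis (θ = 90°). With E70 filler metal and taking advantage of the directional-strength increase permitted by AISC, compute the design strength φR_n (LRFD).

φR_n ≈ 459 kips

E70XX → F_EXX = 70 ksi.
t_e = 0.707 × 0.625 = 0.4419 in; A_we = 0.4419 × 22 = 9.721 in².
Directional factor: 1.0 + 0.5 sin^1.5(90°) = 1.5.
F_nw = 0.6 × 70 × 1.5 = 63 ksi.
φR_n = 0.75 × 63 × 9.721 = 459.3 kips.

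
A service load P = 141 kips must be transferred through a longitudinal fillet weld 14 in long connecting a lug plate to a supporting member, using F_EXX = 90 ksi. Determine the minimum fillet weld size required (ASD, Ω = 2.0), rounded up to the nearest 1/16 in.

w = 9/16 in

Total weld length L = 14 in.
Required throat t_e = P × Ω / (0.6 F_EXX × L) = 141 × 2.0 / (0.6 × 90 × 14) = 0.373 in.
Required leg w = t_e / 0.707 = 0.5276 in → use 9/16 in.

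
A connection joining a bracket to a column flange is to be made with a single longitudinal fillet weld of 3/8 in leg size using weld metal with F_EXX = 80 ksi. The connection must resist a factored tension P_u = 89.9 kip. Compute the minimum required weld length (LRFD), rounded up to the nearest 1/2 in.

L = 9.5 in

Throat t_e = 0.707 × 0.375 = 0.2651 in.
φr_n = 0.75 × 0.6 × 80 × 0.2651 = 9.544 kip/in.
L_req = P_u / φr_n = 89.9 / 9.544 = 9.419 in total.
Round up → use L = 9.5 in.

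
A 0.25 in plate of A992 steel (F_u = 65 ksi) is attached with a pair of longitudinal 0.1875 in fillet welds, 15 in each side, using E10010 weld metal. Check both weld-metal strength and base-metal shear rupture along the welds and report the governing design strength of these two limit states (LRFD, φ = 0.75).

φR_n ≈ 179 kips (weld metal governs)

E100XX → F_EXX = 100 ksi.
t_e = 0.707 × 0.1875 = 0.1326 in; L = 30 in.
Weld metal: φR_n = 0.75 × 0.6 × 100 × 0.1326 × 30 = 179 kips.
Base metal (shear rupture): φR_n = 0.75 × 0.6 × 65 × 0.25 × 30 = 219.4 kips.
Governing: weld metal.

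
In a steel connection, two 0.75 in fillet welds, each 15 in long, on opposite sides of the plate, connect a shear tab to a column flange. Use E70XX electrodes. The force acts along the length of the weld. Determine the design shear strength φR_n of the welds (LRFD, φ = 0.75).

φR_n ≈ 501 kips

E70XX → F_EXX = 70 ksi.
Effective throat t_e = 0.707 × 0.75 = 0.5302 in.
Total length L = 30 in; A_we = 0.5302 × 30 = 15.91 in².
F_nw = 0.6 F_EXX = 0.6 × 70 = 42 ksi.
φR_n = 0.75 × 42 × 15.91 = 501.1 kips.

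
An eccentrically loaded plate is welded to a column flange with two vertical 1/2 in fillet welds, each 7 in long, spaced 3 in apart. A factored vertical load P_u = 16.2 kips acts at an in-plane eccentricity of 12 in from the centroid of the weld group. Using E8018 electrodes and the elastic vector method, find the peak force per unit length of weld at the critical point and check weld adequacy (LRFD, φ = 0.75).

E80XX → F_EXX = 80 ksi.
Total weld length L_w = 14 in. Treat welds as unit-width lines.
Polar moment about centroid: J = 2[d³/12 + d(b/2)²] = 2[7³/12 + 7×1.5²] = 88.67 in³.
Direct shear f_v = P/L_w = 16.2 / 14 = 1.157 kip/in (vertical).
Torsion M = P·e = 16.2 × 12 = 194.4 kip·in.
Critical point at (x, y) = (1.5, 3.5) from centroid. f_tx = M·y/J = 7.674 kip/in; f_ty = M·x/J = 3.289 kip/in.
Resultant f_max = √[f_tx² + (f_v + f_ty)²] = √[7.674² + (1.157 + 3.289)²] = 8.869 kip/in.
Capacity per unit length: φr_n = 0.75 × 0.6 × 80 × (0.707 × 0.5) = 12.73 kip/in.
8.869 ≤ 12.73 → adequate.

f_max ≈ 8.87 kip/in; adequate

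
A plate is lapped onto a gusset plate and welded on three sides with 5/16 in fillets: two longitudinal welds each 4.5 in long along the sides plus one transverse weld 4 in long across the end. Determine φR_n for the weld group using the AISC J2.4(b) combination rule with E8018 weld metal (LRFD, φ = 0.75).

φR_n ≈ 109 kips

E80XX → F_EXX = 80 ksi.
t_e = 0.707 × 0.3125 = 0.2209 in.
R_nwl = 0.6 × 80 × 0.2209 × 9 = 95.44 kips (longitudinal, 2 welds).
R_nwt = 0.6 × 80 × 0.2209 × 4 = 42.42 kips (transverse, base value).
(i) R_nwl + R_nwt = 137.9 kips; (ii) 0.85 R_nwl + 1.5 R_nwt = 144.8 kips.
R_n = max = 144.8 kips [governs: (ii)]; φR_n = 108.6 kips.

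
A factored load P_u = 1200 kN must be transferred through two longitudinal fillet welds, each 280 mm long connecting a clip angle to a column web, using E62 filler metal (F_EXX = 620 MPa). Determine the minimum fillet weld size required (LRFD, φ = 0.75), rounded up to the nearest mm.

w = 11 mm

Total weld length L = 560 mm.
Required throat t_e = P_u / (φ × 0.6 F_EXX × L) = 1200 / (0.75 × 0.6 × 620 × 560 × 10⁻³) = 7.68 mm.
Required leg w = t_e / 0.707 = 10.86 mm → use 11 mm.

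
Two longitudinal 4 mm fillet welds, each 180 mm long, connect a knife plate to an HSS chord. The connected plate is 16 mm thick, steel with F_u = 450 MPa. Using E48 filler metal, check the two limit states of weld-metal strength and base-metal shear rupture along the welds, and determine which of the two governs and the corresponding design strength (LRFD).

E48XX → F_EXX = 480 MPa.
t_e = 0.707 × 4 = 2.828 mm; L = 360 mm.
Weld metal: φR_n = 0.75 × 0.6 × 480 × 2.828 × 360 × 10⁻³ = 219.9 kN.
Base metal (shear rupture): φR_n = 0.75 × 0.6 × 450 × 16 × 360 × 10⁻³ = 1166 kN.
Governing: weld metal.

φR_n ≈ 220 kN (weld metal governs)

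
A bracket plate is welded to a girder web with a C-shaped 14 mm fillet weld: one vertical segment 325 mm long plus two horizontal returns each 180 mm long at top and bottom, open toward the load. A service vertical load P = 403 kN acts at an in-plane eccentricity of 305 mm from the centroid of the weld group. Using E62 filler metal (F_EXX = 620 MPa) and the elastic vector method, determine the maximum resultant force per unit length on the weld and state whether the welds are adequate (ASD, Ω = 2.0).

Total weld length L_w = 685 mm. Treat welds as unit-width lines.
Centroid: x̄ = 2×180×90 / 685 = 47.3 mm from the vertical weld.
Polar moment about centroid: J = I_x + I_y = [325³/12 + 2×180×162.5²] + [325×47.3² + 2(180³/12 + 180×42.7²)] = 14720000 mm³.
Direct shear f_v = P/L_w = 403×10³ / 685 = 588.3 N/mm (vertical).
Torsion M = P·e = 403×10³ × 305 = 122920000 N·mm.
Critical point at (x, y) = (132.7, 162.5) from centroid. f_tx = M·y/J = 1357 N/mm; f_ty = M·x/J = 1108 N/mm.
Resultant f_max = √[f_tx² + (f_v + f_ty)²] = √[1357² + (588.3 + 1108)²] = 2172 N/mm.
Capacity per unit length: r_n/Ω = (1/2.0) × 0.6 × 620 × (0.707 × 14) = 1841 N/mm.
2172 > 1841 → NOT adequate.

f_max ≈ 2170 N/mm; NOT adequate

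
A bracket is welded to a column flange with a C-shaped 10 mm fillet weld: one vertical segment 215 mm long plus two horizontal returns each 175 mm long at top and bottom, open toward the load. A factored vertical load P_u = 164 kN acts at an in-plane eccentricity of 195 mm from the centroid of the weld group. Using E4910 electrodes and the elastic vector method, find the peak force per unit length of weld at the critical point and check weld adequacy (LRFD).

E49XX → F_EXX = 490 MPa.
Total weld length L_w = 565 mm. Treat welds as unit-width lines.
Centroid: x̄ = 2×175×87.5 / 565 = 54.2 mm from the vertical weld.
Polar moment about centroid: J = I_x + I_y = [215³/12 + 2×175×107.5²] + [215×54.2² + 2(175³/12 + 175×33.3²)] = 6786000 mm³.
Direct shear f_v = P/L_w = 164×10³ / 565 = 290.3 N/mm (vertical).
Torsion M = P·e = 164×10³ × 195 = 31980000 N·mm.
Critical point at (x, y) = (120.8, 107.5) from centroid. f_tx = M·y/J = 506.6 N/mm; f_ty = M·x/J = 569.3 N/mm.
Resultant f_max = √[f_tx² + (f_v + f_ty)²] = √[506.6² + (290.3 + 569.3)²] = 997.7 N/mm.
Capacity per unit length: φr_n = 0.75 × 0.6 × 490 × (0.707 × 10) = 1559 N/mm.
997.7 ≤ 1559 → adequate.

f_max ≈ 998 N/mm; adequate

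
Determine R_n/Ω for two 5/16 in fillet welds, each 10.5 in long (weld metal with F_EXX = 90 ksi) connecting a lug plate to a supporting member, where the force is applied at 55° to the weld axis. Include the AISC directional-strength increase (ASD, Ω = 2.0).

R_n/Ω ≈ 172 kip

t_e = 0.707 × 0.3125 = 0.2209 in; A_we = 0.2209 × 21 = 4.64 in².
Directional factor: 1.0 + 0.5 sin^1.5(55°) = 1.371.
F_nw = 0.6 × 90 × 1.371 = 74.02 ksi.
R_n/Ω = (74.02 × 4.64) / 2.0 = 171.7 kip.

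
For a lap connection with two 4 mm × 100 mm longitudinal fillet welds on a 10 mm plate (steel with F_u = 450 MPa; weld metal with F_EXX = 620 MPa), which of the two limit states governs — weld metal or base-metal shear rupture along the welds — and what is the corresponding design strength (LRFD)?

φR_n ≈ 158 kN (weld metal governs)

t_e = 0.707 × 4 = 2.828 mm; L = 200 mm.
Weld metal: φR_n = 0.75 × 0.6 × 620 × 2.828 × 200 × 10⁻³ = 157.8 kN.
Base metal (shear rupture): φR_n = 0.75 × 0.6 × 450 × 10 × 200 × 10⁻³ = 405 kN.
Governing: weld metal.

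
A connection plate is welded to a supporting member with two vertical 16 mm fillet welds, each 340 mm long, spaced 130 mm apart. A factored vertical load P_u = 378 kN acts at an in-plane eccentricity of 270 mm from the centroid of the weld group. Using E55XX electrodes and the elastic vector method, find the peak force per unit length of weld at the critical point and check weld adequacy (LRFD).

E55XX → F_EXX = 550 MPa.
Total weld length L_w = 680 mm. Treat welds as unit-width lines.
Polar moment about centroid: J = 2[d³/12 + d(b/2)²] = 2[340³/12 + 340×65²] = 9424000 mm³.
Direct shear f_v = P/L_w = 378×10³ / 680 = 555.9 N/mm (vertical).
Torsion M = P·e = 378×10³ × 270 = 102060000 N·mm.
Critical point at (x, y) = (65, 170) from centroid. f_tx = M·y/J = 1841 N/mm; f_ty = M·x/J = 704 N/mm.
Resultant f_max = √[f_tx² + (f_v + f_ty)²] = √[1841² + (555.9 + 704)²] = 2231 N/mm.
Capacity per unit length: φr_n = 0.75 × 0.6 × 550 × (0.707 × 16) = 2800 N/mm.
2231 ≤ 2800 → adequate.

f_max ≈ 2230 N/mm; adequate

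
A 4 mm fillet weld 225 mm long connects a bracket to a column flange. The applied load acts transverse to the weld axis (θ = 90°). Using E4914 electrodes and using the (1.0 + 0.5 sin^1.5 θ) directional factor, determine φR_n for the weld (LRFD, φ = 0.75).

E49XX → F_EXX = 490 MPa.
t_e = 0.707 × 4 = 2.828 mm; A_we = 2.828 × 225 = 636.3 mm².
Directional factor: 1.0 + 0.5 sin^1.5(90°) = 1.5.
F_nw = 0.6 × 490 × 1.5 = 441 MPa.
φR_n = 0.75 × 441 × 636.3 × 10⁻³ = 210.5 kN.

φR_n ≈ 210 kN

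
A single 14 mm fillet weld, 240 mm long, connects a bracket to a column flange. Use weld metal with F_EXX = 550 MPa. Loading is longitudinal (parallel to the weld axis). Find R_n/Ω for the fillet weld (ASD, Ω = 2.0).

R_n/Ω ≈ 392 kN

Effective throat t_e = 0.707 × 14 = 9.898 mm.
Total length L = 240 mm; A_we = 9.898 × 240 = 2376 mm².
F_nw = 0.6 F_EXX = 0.6 × 550 = 330 MPa.
R_n = 330 × 2376 × 10⁻³ = 783.9 kN; R_n/Ω = 783.9/2.0 = 392 kN.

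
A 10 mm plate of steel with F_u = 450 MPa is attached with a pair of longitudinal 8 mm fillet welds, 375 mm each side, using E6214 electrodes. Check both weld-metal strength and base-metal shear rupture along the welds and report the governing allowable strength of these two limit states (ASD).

R_n/Ω ≈ 789 kN (weld metal governs)

E62XX → F_EXX = 620 MPa.
t_e = 0.707 × 8 = 5.656 mm; L = 750 mm.
Weld metal: R_n/Ω = (1/2.0) × 0.6 × 620 × 5.656 × 750 × 10⁻³ = 789 kN.
Base metal (shear rupture): R_n/Ω = (1/2.0) × 0.6 × 450 × 10 × 750 × 10⁻³ = 1012 kN.
Governing: weld metal.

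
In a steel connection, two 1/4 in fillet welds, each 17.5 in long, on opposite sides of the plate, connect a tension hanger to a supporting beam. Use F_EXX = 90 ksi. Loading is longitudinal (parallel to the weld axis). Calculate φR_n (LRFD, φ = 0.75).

Effective throat t_e = 0.707 × 0.25 = 0.1767 in.
Total length L = 35 in; A_we = 0.1767 × 35 = 6.186 in².
F_nw = 0.6 F_EXX = 0.6 × 90 = 54 ksi.
φR_n = 0.75 × 54 × 6.186 = 250.5 kips.

φR_n ≈ 251 kips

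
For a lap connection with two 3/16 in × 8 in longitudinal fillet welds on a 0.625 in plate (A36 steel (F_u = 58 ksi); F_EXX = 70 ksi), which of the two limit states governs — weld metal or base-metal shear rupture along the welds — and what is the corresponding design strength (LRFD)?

φR_n ≈ 66.8 kip (weld metal governs)

t_e = 0.707 × 0.1875 = 0.1326 in; L = 16 in.
Weld metal: φR_n = 0.75 × 0.6 × 70 × 0.1326 × 16 = 66.81 kip.
Base metal (shear rupture): φR_n = 0.75 × 0.6 × 58 × 0.625 × 16 = 261 kip.
Governing: weld metal.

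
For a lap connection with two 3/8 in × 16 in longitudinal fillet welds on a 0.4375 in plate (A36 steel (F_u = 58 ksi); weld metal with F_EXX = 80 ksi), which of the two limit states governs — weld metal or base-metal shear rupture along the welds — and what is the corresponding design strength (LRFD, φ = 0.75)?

φR_n ≈ 305 kips (weld metal governs)

t_e = 0.707 × 0.375 = 0.2651 in; L = 32 in.
Weld metal: φR_n = 0.75 × 0.6 × 80 × 0.2651 × 32 = 305.4 kips.
Base metal (shear rupture): φR_n = 0.75 × 0.6 × 58 × 0.4375 × 32 = 365.4 kips.
Governing: weld metal.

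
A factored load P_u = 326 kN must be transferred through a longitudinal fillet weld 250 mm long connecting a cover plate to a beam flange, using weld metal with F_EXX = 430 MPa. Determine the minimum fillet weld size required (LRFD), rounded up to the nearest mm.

Total weld length L = 250 mm.
Required throat t_e = P_u / (φ × 0.6 F_EXX × L) = 326 / (0.75 × 0.6 × 430 × 250 × 10⁻³) = 6.739 mm.
Required leg w = t_e / 0.707 = 9.532 mm → use 10 mm.

w = 10 mm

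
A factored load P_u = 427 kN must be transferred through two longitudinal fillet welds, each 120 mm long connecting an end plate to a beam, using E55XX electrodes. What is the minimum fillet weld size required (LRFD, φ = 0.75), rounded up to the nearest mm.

E55XX → F_EXX = 550 MPa.
Total weld length L = 240 mm.
Required throat t_e = P_u / (φ × 0.6 F_EXX × L) = 427 / (0.75 × 0.6 × 550 × 240 × 10⁻³) = 7.189 mm.
Required leg w = t_e / 0.707 = 10.17 mm → use 11 mm.

w = 11 mm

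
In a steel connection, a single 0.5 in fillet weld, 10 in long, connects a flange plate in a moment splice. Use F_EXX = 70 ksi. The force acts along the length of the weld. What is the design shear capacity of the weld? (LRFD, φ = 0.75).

φR_n ≈ 111 kips

Effective throat t_e = 0.707 × 0.5 = 0.3535 in.
Total length L = 10 in; A_we = 0.3535 × 10 = 3.535 in².
F_nw = 0.6 F_EXX = 0.6 × 70 = 42 ksi.
φR_n = 0.75 × 42 × 3.535 = 111.4 kips.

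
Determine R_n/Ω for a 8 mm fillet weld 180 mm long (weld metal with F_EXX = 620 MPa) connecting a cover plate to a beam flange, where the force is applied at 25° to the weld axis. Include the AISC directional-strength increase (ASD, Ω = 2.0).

t_e = 0.707 × 8 = 5.656 mm; A_we = 5.656 × 180 = 1018 mm².
Directional factor: 1.0 + 0.5 sin^1.5(25°) = 1.137.
F_nw = 0.6 × 620 × 1.137 = 423.1 MPa.
R_n/Ω = (423.1 × 1018) / 2.0 × 10⁻³ = 215.4 kN.

R_n/Ω ≈ 215 kN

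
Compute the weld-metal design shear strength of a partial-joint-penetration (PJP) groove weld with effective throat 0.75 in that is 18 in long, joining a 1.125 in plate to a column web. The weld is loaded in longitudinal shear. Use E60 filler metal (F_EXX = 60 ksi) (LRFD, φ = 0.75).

φR_n ≈ 364 kip

Effective throat (given) t_e = 0.75 in.
A_we = 0.75 × 18 = 13.5 in².
F_nw = 0.6 F_EXX = 36 ksi.
φR_n = 0.75 × 36 × 13.5 = 364.5 kip.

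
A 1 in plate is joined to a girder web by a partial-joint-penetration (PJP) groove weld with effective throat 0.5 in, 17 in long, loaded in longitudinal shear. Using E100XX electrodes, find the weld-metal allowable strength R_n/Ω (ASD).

E100XX → F_EXX = 100 ksi.
Effective throat (given) t_e = 0.5 in.
A_we = 0.5 × 17 = 8.5 in².
F_nw = 0.6 F_EXX = 60 ksi.
R_n/Ω = (60 × 8.5) / 2.0 = 255 kip.

R_n/Ω ≈ 255 kip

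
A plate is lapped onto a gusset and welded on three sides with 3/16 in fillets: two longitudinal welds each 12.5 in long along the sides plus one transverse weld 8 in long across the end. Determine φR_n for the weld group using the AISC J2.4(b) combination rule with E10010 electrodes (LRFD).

φR_n ≈ 198 kip

E100XX → F_EXX = 100 ksi.
t_e = 0.707 × 0.1875 = 0.1326 in.
R_nwl = 0.6 × 100 × 0.1326 × 25 = 198.8 kip (longitudinal, 2 welds).
R_nwt = 0.6 × 100 × 0.1326 × 8 = 63.63 kip (transverse, base value).
(i) R_nwl + R_nwt = 262.5 kip; (ii) 0.85 R_nwl + 1.5 R_nwt = 264.5 kip.
R_n = max = 264.5 kip [governs: (ii)]; φR_n = 198.3 kip.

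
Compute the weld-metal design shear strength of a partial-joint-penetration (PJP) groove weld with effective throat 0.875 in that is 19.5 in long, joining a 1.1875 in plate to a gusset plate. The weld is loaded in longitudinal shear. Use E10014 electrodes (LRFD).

E100XX → F_EXX = 100 ksi.
Effective throat (given) t_e = 0.875 in.
A_we = 0.875 × 19.5 = 17.06 in².
F_nw = 0.6 F_EXX = 60 ksi.
φR_n = 0.75 × 60 × 17.06 = 767.8 kip.

φR_n ≈ 768 kip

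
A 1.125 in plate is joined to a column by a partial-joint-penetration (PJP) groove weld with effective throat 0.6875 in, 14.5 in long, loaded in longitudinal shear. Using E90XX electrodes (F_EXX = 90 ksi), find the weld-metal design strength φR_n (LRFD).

φR_n ≈ 404 kip

Effective throat (given) t_e = 0.6875 in.
A_we = 0.6875 × 14.5 = 9.969 in².
F_nw = 0.6 F_EXX = 54 ksi.
φR_n = 0.75 × 54 × 9.969 = 403.7 kip.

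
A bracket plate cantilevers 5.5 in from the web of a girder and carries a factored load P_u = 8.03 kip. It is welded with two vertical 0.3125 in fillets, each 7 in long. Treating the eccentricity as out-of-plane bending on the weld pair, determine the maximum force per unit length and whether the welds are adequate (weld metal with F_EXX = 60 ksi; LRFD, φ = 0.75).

f_max ≈ 2.76 kip/in; adequate

L_w = 2 × 7 = 14 in; section modulus (unit throat) S = 2 × L²/6 = 16.33 in².
Direct shear f_v = P/L_w = 8.03/14 = 0.5736 kip/in.
Moment M = P × e = 8.03 × 5.5 = 44.165 kip·in; bending f_b = M/S = 2.704 kip/in.
f_max = √(f_v² + f_b²) = √(0.5736² + 2.704²) = 2.764 kip/in.
φr_n = 0.75 × 0.6 × 60 × (0.707 × 0.3125) = 5.965 kip/in → adequate.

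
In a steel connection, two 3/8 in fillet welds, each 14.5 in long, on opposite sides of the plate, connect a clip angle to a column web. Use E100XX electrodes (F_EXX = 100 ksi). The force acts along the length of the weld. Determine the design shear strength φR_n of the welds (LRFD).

φR_n ≈ 346 kips

Effective throat t_e = 0.707 × 0.375 = 0.2651 in.
Total length L = 29 in; A_we = 0.2651 × 29 = 7.689 in².
F_nw = 0.6 F_EXX = 0.6 × 100 = 60 ksi.
φR_n = 0.75 × 60 × 7.689 = 346 kips.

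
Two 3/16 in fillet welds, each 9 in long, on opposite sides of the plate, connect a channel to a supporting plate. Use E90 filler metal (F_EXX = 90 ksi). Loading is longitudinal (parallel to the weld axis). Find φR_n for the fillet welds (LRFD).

φR_n ≈ 96.6 kip

Effective throat t_e = 0.707 × 0.1875 = 0.1326 in.
Total length L = 18 in; A_we = 0.1326 × 18 = 2.386 in².
F_nw = 0.6 F_EXX = 0.6 × 90 = 54 ksi.
φR_n = 0.75 × 54 × 2.386 = 96.64 kip.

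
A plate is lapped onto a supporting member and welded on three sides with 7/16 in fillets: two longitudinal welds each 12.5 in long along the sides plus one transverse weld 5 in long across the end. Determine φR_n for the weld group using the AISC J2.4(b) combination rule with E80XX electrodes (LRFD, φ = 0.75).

φR_n ≈ 334 kip

E80XX → F_EXX = 80 ksi.
t_e = 0.707 × 0.4375 = 0.3093 in.
R_nwl = 0.6 × 80 × 0.3093 × 25 = 371.2 kip (longitudinal, 2 welds).
R_nwt = 0.6 × 80 × 0.3093 × 5 = 74.23 kip (transverse, base value).
(i) R_nwl + R_nwt = 445.4 kip; (ii) 0.85 R_nwl + 1.5 R_nwt = 426.9 kip.
R_n = max = 445.4 kip [governs: (i)]; φR_n = 334.1 kip.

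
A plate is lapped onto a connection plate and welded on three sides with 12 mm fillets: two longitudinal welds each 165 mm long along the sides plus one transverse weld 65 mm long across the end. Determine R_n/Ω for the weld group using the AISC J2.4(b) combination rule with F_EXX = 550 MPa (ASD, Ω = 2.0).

t_e = 0.707 × 12 = 8.484 mm.
R_nwl = 0.6 × 550 × 8.484 × 330 × 10⁻³ = 923.9 kN (longitudinal, 2 welds).
R_nwt = 0.6 × 550 × 8.484 × 65 × 10⁻³ = 182 kN (transverse, base value).
(i) R_nwl + R_nwt = 1106 kN; (ii) 0.85 R_nwl + 1.5 R_nwt = 1058 kN.
R_n = max = 1106 kN [governs: (i)]; R_n/Ω = 552.9 kN.

R_n/Ω ≈ 553 kN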